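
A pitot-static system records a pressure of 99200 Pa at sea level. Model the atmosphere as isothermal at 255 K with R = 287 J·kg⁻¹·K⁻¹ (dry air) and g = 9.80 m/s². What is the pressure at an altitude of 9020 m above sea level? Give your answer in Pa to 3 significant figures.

P ≈ 29600 Pa

Scale height: H = RT/g = 287 × 255 / 9.80 = 7467.9 m.
Barometric formula: P = P₀ exp(−z/H).
z/H = 9020.0/7467.9 = 1.2078; exp(−1.2078) = 0.29885.
P = 99200 × 0.29885 = 29646 Pa.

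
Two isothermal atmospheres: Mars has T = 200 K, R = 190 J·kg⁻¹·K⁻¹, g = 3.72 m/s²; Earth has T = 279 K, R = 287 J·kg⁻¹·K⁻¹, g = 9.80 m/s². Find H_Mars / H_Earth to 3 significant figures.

H = RT/g for each body.
H_Mars = 190 × 200 / 3.72 = 10215 m.
H_Earth = 287 × 279 / 9.80 = 8170.7 m.
H_Mars/H_Earth = 10215/8170.7 = 1.2502.

H_Mars/H_Earth ≈ 1.25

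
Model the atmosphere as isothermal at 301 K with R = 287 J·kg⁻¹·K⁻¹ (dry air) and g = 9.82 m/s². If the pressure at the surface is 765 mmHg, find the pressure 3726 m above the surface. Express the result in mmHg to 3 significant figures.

Scale height: H = RT/g = 287 × 301 / 9.82 = 8797.0 m.
Barometric formula: P = P₀ exp(−z/H).
z/H = 3726.0/8797.0 = 0.42355; exp(−0.42355) = 0.65472.
P = 765 × 0.65472 = 500.86 mmHg.

P ≈ 501 mmHg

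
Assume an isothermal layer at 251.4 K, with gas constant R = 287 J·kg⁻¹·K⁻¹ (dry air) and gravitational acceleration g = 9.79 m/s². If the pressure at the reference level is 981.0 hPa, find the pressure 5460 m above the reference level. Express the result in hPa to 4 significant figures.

Scale height: H = RT/g = 287 × 251.4 / 9.79 = 7369.9 m.
Barometric formula: P = P₀ exp(−z/H).
z/H = 5460.0/7369.9 = 0.74085; exp(−0.74085) = 0.47671.
P = 981.0 × 0.47671 = 467.65 hPa.

P ≈ 467.7 hPa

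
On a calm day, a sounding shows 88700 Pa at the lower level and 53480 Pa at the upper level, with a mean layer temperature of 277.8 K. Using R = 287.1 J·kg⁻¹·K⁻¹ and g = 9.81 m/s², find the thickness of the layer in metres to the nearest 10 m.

Δz ≈ 4110 m

Hypsometric equation: Δz = (R T̄/g) ln(P₁/P₂).
R T̄/g = 287.1 × 277.8 / 9.81 = 8130.1 m.
ln(88700/53480) = ln(1.6586) = 0.50597.
Δz = 8130.1 × 0.50597 = 4113.6 m.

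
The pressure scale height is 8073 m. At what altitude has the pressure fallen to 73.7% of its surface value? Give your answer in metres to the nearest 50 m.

Set P/P₀ = exp(−z/H) = 0.737, so z = −H ln(0.737).
−ln(0.737) = 0.30517; z = 8073.0 × 0.30517 = 2463.6 m.

z ≈ 2450 m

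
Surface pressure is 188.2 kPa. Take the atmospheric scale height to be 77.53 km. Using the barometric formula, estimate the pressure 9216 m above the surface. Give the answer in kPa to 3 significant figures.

P ≈ 167 kPa

Barometric formula: P = P₀ exp(−z/H).
z/H = 9216.0/77530 = 0.11887; exp(−0.11887) = 0.88792.
P = 188.2 × 0.88792 = 167.11 kPa.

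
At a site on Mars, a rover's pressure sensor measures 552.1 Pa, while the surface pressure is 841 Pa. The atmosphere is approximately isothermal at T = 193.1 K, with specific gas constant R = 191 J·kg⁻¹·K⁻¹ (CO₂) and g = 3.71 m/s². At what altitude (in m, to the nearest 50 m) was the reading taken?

z ≈ 4200 m

Scale height: H = RT/g = 191 × 193.1 / 3.71 = 9941.3 m.
Invert the barometric formula: z = H ln(P₀/P).
P₀/P = 841/552.1 = 1.5233; ln(1.5233) = 0.42088.
z = 9941.3 × 0.42088 = 4184.1 m.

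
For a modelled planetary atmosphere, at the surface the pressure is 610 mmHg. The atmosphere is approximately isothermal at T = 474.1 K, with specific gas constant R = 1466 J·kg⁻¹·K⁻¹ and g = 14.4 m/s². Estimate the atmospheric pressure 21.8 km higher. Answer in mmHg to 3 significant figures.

Scale height: H = RT/g = 1466 × 474.1 / 14.4 = 48266 m.
Barometric formula: P = P₀ exp(−z/H).
z/H = 21800/48266 = 0.45166; exp(−0.45166) = 0.63657.
P = 610 × 0.63657 = 388.31 mmHg.

P ≈ 388 mmHg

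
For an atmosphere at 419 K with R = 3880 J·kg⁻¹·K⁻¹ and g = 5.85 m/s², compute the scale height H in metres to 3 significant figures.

H ≈ 278000 m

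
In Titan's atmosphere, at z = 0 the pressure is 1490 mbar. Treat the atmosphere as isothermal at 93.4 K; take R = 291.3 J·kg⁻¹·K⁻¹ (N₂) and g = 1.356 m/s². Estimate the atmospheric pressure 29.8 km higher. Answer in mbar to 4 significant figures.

Scale height: H = RT/g = 291.3 × 93.4 / 1.356 = 20064 m.
Barometric formula: P = P₀ exp(−z/H).
z/H = 29800/20064 = 1.4852; exp(−1.4852) = 0.22646.
P = 1490 × 0.22646 = 337.43 mbar.

P ≈ 337.4 mbar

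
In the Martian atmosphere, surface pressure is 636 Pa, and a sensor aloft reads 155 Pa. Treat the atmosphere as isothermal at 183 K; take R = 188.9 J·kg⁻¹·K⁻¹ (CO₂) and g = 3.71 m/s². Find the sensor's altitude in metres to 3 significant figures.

Scale height: H = RT/g = 188.9 × 183 / 3.71 = 9317.7 m.
Invert the barometric formula: z = H ln(P₀/P).
P₀/P = 636/155 = 4.1032; ln(4.1032) = 1.4118.
z = 9317.7 × 1.4118 = 13155 m.

z ≈ 13200 m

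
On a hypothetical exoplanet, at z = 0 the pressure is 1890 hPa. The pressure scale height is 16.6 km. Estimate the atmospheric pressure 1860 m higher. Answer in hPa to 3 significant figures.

P ≈ 1690 hPa

Barometric formula: P = P₀ exp(−z/H).
z/H = 1860.0/16600 = 0.11205; exp(−0.11205) = 0.89400.
P = 1890 × 0.89400 = 1689.7 hPa.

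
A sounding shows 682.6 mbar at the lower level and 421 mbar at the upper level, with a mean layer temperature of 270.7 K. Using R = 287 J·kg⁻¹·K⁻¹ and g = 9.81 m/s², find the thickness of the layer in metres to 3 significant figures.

Δz ≈ 3830 m

Hypsometric equation: Δz = (R T̄/g) ln(P₁/P₂).
R T̄/g = 287 × 270.7 / 9.81 = 7919.6 m.
ln(682.6/421) = ln(1.6214) = 0.48329.
Δz = 7919.6 × 0.48329 = 3827.5 m.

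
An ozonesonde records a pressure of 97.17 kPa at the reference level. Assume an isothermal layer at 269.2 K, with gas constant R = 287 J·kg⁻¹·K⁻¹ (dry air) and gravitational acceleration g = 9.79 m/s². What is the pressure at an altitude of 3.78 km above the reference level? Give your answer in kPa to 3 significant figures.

P ≈ 60.2 kPa

Scale height: H = RT/g = 287 × 269.2 / 9.79 = 7891.8 m.
Barometric formula: P = P₀ exp(−z/H).
z/H = 3780.0/7891.8 = 0.47898; exp(−0.47898) = 0.61941.
P = 97.17 × 0.61941 = 60.188 kPa.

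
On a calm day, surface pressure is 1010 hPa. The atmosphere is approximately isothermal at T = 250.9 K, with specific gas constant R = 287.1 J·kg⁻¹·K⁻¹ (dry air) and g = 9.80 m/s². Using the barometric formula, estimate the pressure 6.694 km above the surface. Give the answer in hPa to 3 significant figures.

Scale height: H = RT/g = 287.1 × 250.9 / 9.80 = 7350.3 m.
Barometric formula: P = P₀ exp(−z/H).
z/H = 6694.0/7350.3 = 0.91071; exp(−0.91071) = 0.40224.
P = 1010 × 0.40224 = 406.26 hPa.

P ≈ 406 hPa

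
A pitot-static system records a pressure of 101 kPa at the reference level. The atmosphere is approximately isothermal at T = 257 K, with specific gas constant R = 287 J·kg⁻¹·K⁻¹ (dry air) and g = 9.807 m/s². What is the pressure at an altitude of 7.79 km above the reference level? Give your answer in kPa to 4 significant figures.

Scale height: H = RT/g = 287 × 257 / 9.807 = 7521.1 m.
Barometric formula: P = P₀ exp(−z/H).
z/H = 7790.0/7521.1 = 1.0358; exp(−1.0358) = 0.35494.
P = 101 × 0.35494 = 35.849 kPa.

P ≈ 35.85 kPa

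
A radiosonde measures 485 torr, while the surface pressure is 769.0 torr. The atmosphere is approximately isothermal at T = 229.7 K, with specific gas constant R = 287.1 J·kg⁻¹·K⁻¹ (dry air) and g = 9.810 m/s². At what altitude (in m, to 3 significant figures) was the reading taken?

Scale height: H = RT/g = 287.1 × 229.7 / 9.810 = 6722.4 m.
Invert the barometric formula: z = H ln(P₀/P).
P₀/P = 769.0/485 = 1.5856; ln(1.5856) = 0.46096.
z = 6722.4 × 0.46096 = 3098.8 m.

z ≈ 3100 m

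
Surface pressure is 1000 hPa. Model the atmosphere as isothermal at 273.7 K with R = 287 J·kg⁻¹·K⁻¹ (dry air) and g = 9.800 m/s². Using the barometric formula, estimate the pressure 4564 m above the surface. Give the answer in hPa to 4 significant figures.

P ≈ 565.9 hPa

Scale height: H = RT/g = 287 × 273.7 / 9.800 = 8015.5 m.
Barometric formula: P = P₀ exp(−z/H).
z/H = 4564.0/8015.5 = 0.56940; exp(−0.56940) = 0.56586.
P = 1000 × 0.56586 = 565.86 hPa.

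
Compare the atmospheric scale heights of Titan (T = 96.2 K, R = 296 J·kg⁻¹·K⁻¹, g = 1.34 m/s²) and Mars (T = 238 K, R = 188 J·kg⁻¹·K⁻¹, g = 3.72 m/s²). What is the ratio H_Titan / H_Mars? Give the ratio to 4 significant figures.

H = RT/g for each body.
H_Titan = 296 × 96.2 / 1.34 = 21250 m.
H_Mars = 188 × 238 / 3.72 = 12028 m.
H_Titan/H_Mars = 21250/12028 = 1.7667.

H_Titan/H_Mars ≈ 1.767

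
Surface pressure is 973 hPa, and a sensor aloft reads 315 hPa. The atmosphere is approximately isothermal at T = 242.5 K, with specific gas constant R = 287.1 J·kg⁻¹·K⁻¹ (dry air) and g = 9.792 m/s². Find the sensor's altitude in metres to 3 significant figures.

z ≈ 8020 m

Scale height: H = RT/g = 287.1 × 242.5 / 9.792 = 7110.1 m.
Invert the barometric formula: z = H ln(P₀/P).
P₀/P = 973/315 = 3.0889; ln(3.0889) = 1.1278.
z = 7110.1 × 1.1278 = 8018.8 m.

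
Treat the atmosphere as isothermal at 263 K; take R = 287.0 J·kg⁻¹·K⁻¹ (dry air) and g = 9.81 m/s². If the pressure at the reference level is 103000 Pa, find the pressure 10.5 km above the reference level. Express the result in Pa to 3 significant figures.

P ≈ 26300 Pa

Scale height: H = RT/g = 287.0 × 263 / 9.81 = 7694.3 m.
Barometric formula: P = P₀ exp(−z/H).
z/H = 10500/7694.3 = 1.3646; exp(−1.3646) = 0.25548.
P = 103000 × 0.25548 = 26314 Pa.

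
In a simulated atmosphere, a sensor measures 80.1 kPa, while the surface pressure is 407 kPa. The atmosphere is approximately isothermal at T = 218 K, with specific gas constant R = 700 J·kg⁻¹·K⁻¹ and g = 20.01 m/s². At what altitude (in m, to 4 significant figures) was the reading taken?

z ≈ 12400 m

Scale height: H = RT/g = 700 × 218 / 20.01 = 7626.2 m.
Invert the barometric formula: z = H ln(P₀/P).
P₀/P = 407/80.1 = 5.0811; ln(5.0811) = 1.6255.
z = 7626.2 × 1.6255 = 12396 m.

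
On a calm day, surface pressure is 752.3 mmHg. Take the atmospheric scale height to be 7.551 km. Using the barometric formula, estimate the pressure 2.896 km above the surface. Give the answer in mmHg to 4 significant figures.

Barometric formula: P = P₀ exp(−z/H).
z/H = 2896.0/7551.0 = 0.38353; exp(−0.38353) = 0.68145.
P = 752.3 × 0.68145 = 512.65 mmHg.

P ≈ 512.7 mmHg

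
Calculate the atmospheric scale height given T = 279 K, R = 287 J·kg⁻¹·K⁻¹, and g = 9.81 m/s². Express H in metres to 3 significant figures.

H ≈ 8160 m

The scale height of an isothermal atmosphere is H = RT/g.
H = 287 × 279 / 9.81 = 80073/9.81 = 8162.4 m.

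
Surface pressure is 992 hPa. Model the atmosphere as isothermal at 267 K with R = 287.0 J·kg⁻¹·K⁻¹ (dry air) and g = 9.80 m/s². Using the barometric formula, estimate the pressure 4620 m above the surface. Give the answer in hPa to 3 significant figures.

Scale height: H = RT/g = 287.0 × 267 / 9.80 = 7819.3 m.
Barometric formula: P = P₀ exp(−z/H).
z/H = 4620.0/7819.3 = 0.59085; exp(−0.59085) = 0.55386.
P = 992 × 0.55386 = 549.43 hPa.

P ≈ 549 hPa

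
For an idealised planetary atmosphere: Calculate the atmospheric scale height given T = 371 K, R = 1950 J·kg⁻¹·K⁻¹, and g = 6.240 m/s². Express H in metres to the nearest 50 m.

The scale height of an isothermal atmosphere is H = RT/g.
H = 1950 × 371 / 6.240 = 723450/6.240 = 115940 m.

H ≈ 115950 m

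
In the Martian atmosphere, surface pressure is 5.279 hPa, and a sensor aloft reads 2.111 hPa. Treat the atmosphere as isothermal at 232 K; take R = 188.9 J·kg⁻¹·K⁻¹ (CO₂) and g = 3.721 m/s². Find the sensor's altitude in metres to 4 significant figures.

z ≈ 10800 m

Scale height: H = RT/g = 188.9 × 232 / 3.721 = 11778 m.
Invert the barometric formula: z = H ln(P₀/P).
P₀/P = 5.279/2.111 = 2.5007; ln(2.5007) = 0.91657.
z = 11778 × 0.91657 = 10795 m.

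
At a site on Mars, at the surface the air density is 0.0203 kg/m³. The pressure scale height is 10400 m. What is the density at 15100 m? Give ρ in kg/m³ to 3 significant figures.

In an isothermal atmosphere, density decays like pressure: ρ = ρ₀ exp(−z/H).
z/H = 15100/10400 = 1.4519; exp(−1.4519) = 0.23413.
ρ = 0.0203 × 0.23413 = 0.0047528 kg/m³.

ρ ≈ 0.00475 kg/m³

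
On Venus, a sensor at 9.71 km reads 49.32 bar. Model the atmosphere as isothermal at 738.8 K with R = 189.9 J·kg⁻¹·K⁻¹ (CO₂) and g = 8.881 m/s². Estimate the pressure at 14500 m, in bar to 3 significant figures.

P ≈ 36.4 bar

Scale height: H = RT/g = 189.9 × 738.8 / 8.881 = 15798 m.
Between two levels, P₂ = P₁ exp(−Δz/H) with Δz = z₂ − z₁.
Δz = 14500 − 9710.0 = 4790.0 m; Δz/H = 4790.0/15798 = 0.30320.
P₂ = 49.32 × exp(−0.30320) = 49.32 × 0.73845 = 36.420 bar.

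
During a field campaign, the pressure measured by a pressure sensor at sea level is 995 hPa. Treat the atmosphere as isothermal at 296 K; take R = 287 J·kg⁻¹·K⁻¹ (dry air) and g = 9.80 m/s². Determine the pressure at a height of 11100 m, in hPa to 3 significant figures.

Scale height: H = RT/g = 287 × 296 / 9.80 = 8668.6 m.
Barometric formula: P = P₀ exp(−z/H).
z/H = 11100/8668.6 = 1.2805; exp(−1.2805) = 0.27790.
P = 995 × 0.27790 = 276.51 hPa.

P ≈ 277 hPa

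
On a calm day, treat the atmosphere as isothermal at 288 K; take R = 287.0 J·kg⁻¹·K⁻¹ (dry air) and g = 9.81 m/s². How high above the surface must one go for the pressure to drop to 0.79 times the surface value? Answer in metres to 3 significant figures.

z ≈ 1990 m

Scale height: H = RT/g = 287.0 × 288 / 9.81 = 8425.7 m.
Set P/P₀ = exp(−z/H) = 0.79, so z = −H ln(0.79).
−ln(0.79) = 0.23572; z = 8425.7 × 0.23572 = 1986.1 m.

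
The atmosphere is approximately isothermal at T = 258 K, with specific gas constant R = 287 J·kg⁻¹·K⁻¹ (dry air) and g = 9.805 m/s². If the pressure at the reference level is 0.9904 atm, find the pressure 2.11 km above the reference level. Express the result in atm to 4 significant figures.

Scale height: H = RT/g = 287 × 258 / 9.805 = 7551.9 m.
Barometric formula: P = P₀ exp(−z/H).
z/H = 2110.0/7551.9 = 0.27940; exp(−0.27940) = 0.75624.
P = 0.9904 × 0.75624 = 0.74898 atm.

P ≈ 0.7490 atm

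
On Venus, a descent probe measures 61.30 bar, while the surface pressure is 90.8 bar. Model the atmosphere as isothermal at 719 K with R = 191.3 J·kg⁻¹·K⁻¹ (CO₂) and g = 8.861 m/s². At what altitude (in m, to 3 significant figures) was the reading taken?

z ≈ 6100 m

Scale height: H = RT/g = 191.3 × 719 / 8.861 = 15522 m.
Invert the barometric formula: z = H ln(P₀/P).
P₀/P = 90.8/61.30 = 1.4812; ln(1.4812) = 0.39285.
z = 15522 × 0.39285 = 6097.8 m.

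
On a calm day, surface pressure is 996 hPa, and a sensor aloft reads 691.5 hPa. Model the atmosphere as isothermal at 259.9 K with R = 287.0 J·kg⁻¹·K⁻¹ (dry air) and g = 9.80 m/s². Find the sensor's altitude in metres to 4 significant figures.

Scale height: H = RT/g = 287.0 × 259.9 / 9.80 = 7611.4 m.
Invert the barometric formula: z = H ln(P₀/P).
P₀/P = 996/691.5 = 1.4403; ln(1.4403) = 0.36485.
z = 7611.4 × 0.36485 = 2777.0 m.

z ≈ 2777 m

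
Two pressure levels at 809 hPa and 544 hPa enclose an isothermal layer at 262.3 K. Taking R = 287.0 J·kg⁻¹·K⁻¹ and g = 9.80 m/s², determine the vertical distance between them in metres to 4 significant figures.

Δz ≈ 3048 m

Hypsometric equation: Δz = (R T̄/g) ln(P₁/P₂).
R T̄/g = 287.0 × 262.3 / 9.80 = 7681.6 m.
ln(809/544) = ln(1.4871) = 0.39683.
Δz = 7681.6 × 0.39683 = 3048.3 m.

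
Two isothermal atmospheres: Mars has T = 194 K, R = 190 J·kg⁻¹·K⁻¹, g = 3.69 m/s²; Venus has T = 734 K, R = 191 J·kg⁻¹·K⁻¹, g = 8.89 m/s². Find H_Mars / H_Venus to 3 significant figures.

H = RT/g for each body.
H_Mars = 190 × 194 / 3.69 = 9989.2 m.
H_Venus = 191 × 734 / 8.89 = 15770 m.
H_Mars/H_Venus = 9989.2/15770 = 0.63343.

H_Mars/H_Venus ≈ 0.633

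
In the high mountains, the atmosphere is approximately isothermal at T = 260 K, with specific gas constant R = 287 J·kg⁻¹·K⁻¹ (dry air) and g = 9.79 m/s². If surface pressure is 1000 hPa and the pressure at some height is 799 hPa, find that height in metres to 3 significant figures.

Scale height: H = RT/g = 287 × 260 / 9.79 = 7622.1 m.
Invert the barometric formula: z = H ln(P₀/P).
P₀/P = 1000/799 = 1.2516; ln(1.2516) = 0.22442.
z = 7622.1 × 0.22442 = 1710.6 m.

z ≈ 1710 m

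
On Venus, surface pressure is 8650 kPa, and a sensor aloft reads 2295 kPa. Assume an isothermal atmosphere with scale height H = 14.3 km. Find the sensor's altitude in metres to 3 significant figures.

z ≈ 19000 m

Invert the barometric formula: z = H ln(P₀/P).
P₀/P = 8650/2295 = 3.7691; ln(3.7691) = 1.3268.
z = 14300 × 1.3268 = 18973 m.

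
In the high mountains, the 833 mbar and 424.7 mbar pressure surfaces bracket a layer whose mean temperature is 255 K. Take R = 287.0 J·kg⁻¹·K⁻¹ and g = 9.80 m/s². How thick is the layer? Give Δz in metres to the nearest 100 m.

Hypsometric equation: Δz = (R T̄/g) ln(P₁/P₂).
R T̄/g = 287.0 × 255 / 9.80 = 7467.9 m.
ln(833/424.7) = ln(1.9614) = 0.67366.
Δz = 7467.9 × 0.67366 = 5030.8 m.

Δz ≈ 5000 m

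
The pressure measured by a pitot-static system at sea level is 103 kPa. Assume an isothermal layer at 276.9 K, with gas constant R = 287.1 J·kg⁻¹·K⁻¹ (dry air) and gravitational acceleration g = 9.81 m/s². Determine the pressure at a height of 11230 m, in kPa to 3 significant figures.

P ≈ 25.8 kPa

Scale height: H = RT/g = 287.1 × 276.9 / 9.81 = 8103.8 m.
Barometric formula: P = P₀ exp(−z/H).
z/H = 11230/8103.8 = 1.3858; exp(−1.3858) = 0.25012.
P = 103 × 0.25012 = 25.762 kPa.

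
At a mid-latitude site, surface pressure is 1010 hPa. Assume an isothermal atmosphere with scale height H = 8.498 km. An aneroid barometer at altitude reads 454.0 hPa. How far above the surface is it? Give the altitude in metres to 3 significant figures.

Invert the barometric formula: z = H ln(P₀/P).
P₀/P = 1010/454.0 = 2.2247; ln(2.2247) = 0.79962.
z = 8498.0 × 0.79962 = 6795.2 m.

z ≈ 6800 m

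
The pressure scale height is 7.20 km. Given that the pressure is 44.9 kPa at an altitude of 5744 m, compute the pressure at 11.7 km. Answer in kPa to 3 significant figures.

P ≈ 19.6 kPa

Between two levels, P₂ = P₁ exp(−Δz/H) with Δz = z₂ − z₁.
Δz = 11700 − 5744.0 = 5956.0 m; Δz/H = 5956.0/7200.0 = 0.82722.
P₂ = 44.9 × exp(−0.82722) = 44.9 × 0.43726 = 19.633 kPa.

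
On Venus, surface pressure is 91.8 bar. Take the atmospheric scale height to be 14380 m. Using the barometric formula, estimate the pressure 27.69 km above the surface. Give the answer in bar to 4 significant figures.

Barometric formula: P = P₀ exp(−z/H).
z/H = 27690/14380 = 1.9256; exp(−1.9256) = 0.14579.
P = 91.8 × 0.14579 = 13.384 bar.

P ≈ 13.38 bar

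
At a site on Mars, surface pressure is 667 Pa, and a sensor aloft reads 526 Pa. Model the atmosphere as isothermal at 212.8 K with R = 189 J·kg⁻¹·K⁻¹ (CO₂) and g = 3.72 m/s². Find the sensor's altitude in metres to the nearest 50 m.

z ≈ 2550 m

Scale height: H = RT/g = 189 × 212.8 / 3.72 = 10812 m.
Invert the barometric formula: z = H ln(P₀/P).
P₀/P = 667/526 = 1.2681; ln(1.2681) = 0.23752.
z = 10812 × 0.23752 = 2568.1 m.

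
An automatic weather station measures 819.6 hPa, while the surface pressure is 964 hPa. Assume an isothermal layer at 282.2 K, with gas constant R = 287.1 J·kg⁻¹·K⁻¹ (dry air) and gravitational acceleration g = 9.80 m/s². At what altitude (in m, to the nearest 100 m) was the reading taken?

z ≈ 1300 m

Scale height: H = RT/g = 287.1 × 282.2 / 9.80 = 8267.3 m.
Invert the barometric formula: z = H ln(P₀/P).
P₀/P = 964/819.6 = 1.1762; ln(1.1762) = 0.16229.
z = 8267.3 × 0.16229 = 1341.7 m.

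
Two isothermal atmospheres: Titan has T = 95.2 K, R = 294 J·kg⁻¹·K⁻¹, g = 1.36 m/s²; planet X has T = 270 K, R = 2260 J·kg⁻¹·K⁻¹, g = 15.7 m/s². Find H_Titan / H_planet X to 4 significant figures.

H = RT/g for each body.
H_Titan = 294 × 95.2 / 1.36 = 20580 m.
H_planet X = 2260 × 270 / 15.7 = 38866 m.
H_Titan/H_planet X = 20580/38866 = 0.52951.

H_Titan/H_planet X ≈ 0.5295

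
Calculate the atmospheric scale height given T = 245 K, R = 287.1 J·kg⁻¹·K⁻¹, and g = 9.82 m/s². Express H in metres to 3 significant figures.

H ≈ 7160 m

The scale height of an isothermal atmosphere is H = RT/g.
H = 287.1 × 245 / 9.82 = 70340/9.82 = 7162.9 m.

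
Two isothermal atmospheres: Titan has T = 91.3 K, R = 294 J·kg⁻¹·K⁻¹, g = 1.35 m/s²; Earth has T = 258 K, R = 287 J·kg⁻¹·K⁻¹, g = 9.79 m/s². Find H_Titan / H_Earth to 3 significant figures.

H_Titan/H_Earth ≈ 2.63

H = RT/g for each body.
H_Titan = 294 × 91.3 / 1.35 = 19883 m.
H_Earth = 287 × 258 / 9.79 = 7563.4 m.
H_Titan/H_Earth = 19883/7563.4 = 2.6288.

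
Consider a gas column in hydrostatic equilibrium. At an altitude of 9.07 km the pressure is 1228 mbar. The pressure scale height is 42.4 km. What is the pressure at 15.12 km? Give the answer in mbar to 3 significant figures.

Between two levels, P₂ = P₁ exp(−Δz/H) with Δz = z₂ − z₁.
Δz = 15120 − 9070.0 = 6050.0 m; Δz/H = 6050.0/42400 = 0.14269.
P₂ = 1228 × exp(−0.14269) = 1228 × 0.86702 = 1064.7 mbar.

P ≈ 1060 mbar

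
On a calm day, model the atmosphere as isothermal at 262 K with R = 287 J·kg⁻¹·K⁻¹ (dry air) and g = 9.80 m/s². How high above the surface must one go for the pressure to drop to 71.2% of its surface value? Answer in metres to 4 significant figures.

Scale height: H = RT/g = 287 × 262 / 9.80 = 7672.9 m.
Set P/P₀ = exp(−z/H) = 0.712, so z = −H ln(0.712).
−ln(0.712) = 0.33968; z = 7672.9 × 0.33968 = 2606.3 m.

z ≈ 2606 m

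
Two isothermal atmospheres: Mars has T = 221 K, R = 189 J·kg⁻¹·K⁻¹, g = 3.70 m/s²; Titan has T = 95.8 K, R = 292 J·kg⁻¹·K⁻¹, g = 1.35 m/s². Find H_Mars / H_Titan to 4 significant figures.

H = RT/g for each body.
H_Mars = 189 × 221 / 3.70 = 11289 m.
H_Titan = 292 × 95.8 / 1.35 = 20721 m.
H_Mars/H_Titan = 11289/20721 = 0.54481.

H_Mars/H_Titan ≈ 0.5448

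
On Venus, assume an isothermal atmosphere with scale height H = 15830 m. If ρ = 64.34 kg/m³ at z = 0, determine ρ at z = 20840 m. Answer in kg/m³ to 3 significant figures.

ρ ≈ 17.2 kg/m³

In an isothermal atmosphere, density decays like pressure: ρ = ρ₀ exp(−z/H).
z/H = 20840/15830 = 1.3165; exp(−1.3165) = 0.26807.
ρ = 64.34 × 0.26807 = 17.248 kg/m³.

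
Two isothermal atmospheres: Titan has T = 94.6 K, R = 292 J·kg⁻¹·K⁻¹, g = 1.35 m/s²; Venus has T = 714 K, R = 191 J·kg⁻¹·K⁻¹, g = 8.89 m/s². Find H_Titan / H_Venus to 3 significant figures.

H_Titan/H_Venus ≈ 1.33

H = RT/g for each body.
H_Titan = 292 × 94.6 / 1.35 = 20462 m.
H_Venus = 191 × 714 / 8.89 = 15340 m.
H_Titan/H_Venus = 20462/15340 = 1.3339.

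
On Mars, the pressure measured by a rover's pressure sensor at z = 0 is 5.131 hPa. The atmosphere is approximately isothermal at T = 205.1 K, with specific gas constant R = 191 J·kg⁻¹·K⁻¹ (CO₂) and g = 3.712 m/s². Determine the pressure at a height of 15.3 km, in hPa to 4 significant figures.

P ≈ 1.204 hPa

Scale height: H = RT/g = 191 × 205.1 / 3.712 = 10553 m.
Barometric formula: P = P₀ exp(−z/H).
z/H = 15300/10553 = 1.4498; exp(−1.4498) = 0.23462.
P = 5.131 × 0.23462 = 1.2038 hPa.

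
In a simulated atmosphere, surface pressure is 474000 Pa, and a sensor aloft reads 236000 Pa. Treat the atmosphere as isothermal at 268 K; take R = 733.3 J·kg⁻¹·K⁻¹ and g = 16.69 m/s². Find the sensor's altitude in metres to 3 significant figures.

z ≈ 8210 m

Scale height: H = RT/g = 733.3 × 268 / 16.69 = 11775 m.
Invert the barometric formula: z = H ln(P₀/P).
P₀/P = 474000/236000 = 2.0085; ln(2.0085) = 0.69739.
z = 11775 × 0.69739 = 8211.8 m.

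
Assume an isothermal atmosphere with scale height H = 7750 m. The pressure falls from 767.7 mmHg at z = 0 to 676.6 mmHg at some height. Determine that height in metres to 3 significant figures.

z ≈ 979 m

Invert the barometric formula: z = H ln(P₀/P).
P₀/P = 767.7/676.6 = 1.1346; ln(1.1346) = 0.12628.
z = 7750.0 × 0.12628 = 978.67 m.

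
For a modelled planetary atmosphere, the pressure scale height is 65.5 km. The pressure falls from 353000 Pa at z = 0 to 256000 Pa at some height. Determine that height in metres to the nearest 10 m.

z ≈ 21040 m

Invert the barometric formula: z = H ln(P₀/P).
P₀/P = 353000/256000 = 1.3789; ln(1.3789) = 0.32129.
z = 65500 × 0.32129 = 21044 m.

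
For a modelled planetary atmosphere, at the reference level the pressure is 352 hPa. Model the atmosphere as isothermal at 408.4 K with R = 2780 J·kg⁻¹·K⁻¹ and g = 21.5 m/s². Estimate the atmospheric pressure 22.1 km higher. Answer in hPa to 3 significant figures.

P ≈ 232 hPa

Scale height: H = RT/g = 2780 × 408.4 / 21.5 = 52807 m.
Barometric formula: P = P₀ exp(−z/H).
z/H = 22100/52807 = 0.41851; exp(−0.41851) = 0.65803.
P = 352 × 0.65803 = 231.63 hPa.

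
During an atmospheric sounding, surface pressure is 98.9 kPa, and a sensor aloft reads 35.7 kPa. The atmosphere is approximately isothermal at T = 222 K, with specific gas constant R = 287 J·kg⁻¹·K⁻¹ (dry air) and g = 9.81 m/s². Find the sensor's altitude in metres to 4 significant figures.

Scale height: H = RT/g = 287 × 222 / 9.81 = 6494.8 m.
Invert the barometric formula: z = H ln(P₀/P).
P₀/P = 98.9/35.7 = 2.7703; ln(2.7703) = 1.0190.
z = 6494.8 × 1.0190 = 6618.2 m.

z ≈ 6618 m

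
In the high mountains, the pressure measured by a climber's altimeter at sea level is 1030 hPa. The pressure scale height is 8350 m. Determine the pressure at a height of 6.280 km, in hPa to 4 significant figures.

P ≈ 485.5 hPa

Barometric formula: P = P₀ exp(−z/H).
z/H = 6280.0/8350.0 = 0.75210; exp(−0.75210) = 0.47138.
P = 1030 × 0.47138 = 485.52 hPa.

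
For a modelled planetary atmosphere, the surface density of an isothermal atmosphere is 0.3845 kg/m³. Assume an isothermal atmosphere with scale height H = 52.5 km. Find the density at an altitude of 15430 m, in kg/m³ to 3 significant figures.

In an isothermal atmosphere, density decays like pressure: ρ = ρ₀ exp(−z/H).
z/H = 15430/52500 = 0.29390; exp(−0.29390) = 0.74535.
ρ = 0.3845 × 0.74535 = 0.28659 kg/m³.

ρ ≈ 0.287 kg/m³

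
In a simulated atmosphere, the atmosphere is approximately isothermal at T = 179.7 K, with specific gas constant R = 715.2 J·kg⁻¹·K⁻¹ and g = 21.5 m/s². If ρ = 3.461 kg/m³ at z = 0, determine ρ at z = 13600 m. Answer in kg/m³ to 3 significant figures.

Scale height: H = RT/g = 715.2 × 179.7 / 21.5 = 5977.7 m.
In an isothermal atmosphere, density decays like pressure: ρ = ρ₀ exp(−z/H).
z/H = 13600/5977.7 = 2.2751; exp(−2.2751) = 0.10279.
ρ = 3.461 × 0.10279 = 0.35576 kg/m³.

ρ ≈ 0.356 kg/m³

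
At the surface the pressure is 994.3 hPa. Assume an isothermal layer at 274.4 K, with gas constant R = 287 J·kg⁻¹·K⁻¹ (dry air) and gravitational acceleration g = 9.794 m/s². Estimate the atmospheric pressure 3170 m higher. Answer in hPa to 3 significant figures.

Scale height: H = RT/g = 287 × 274.4 / 9.794 = 8040.9 m.
Barometric formula: P = P₀ exp(−z/H).
z/H = 3170.0/8040.9 = 0.39423; exp(−0.39423) = 0.67420.
P = 994.3 × 0.67420 = 670.36 hPa.

P ≈ 670 hPa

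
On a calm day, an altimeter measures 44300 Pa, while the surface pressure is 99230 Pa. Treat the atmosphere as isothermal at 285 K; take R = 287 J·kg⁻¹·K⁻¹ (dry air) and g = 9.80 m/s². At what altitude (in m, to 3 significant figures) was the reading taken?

Scale height: H = RT/g = 287 × 285 / 9.80 = 8346.4 m.
Invert the barometric formula: z = H ln(P₀/P).
P₀/P = 99230/44300 = 2.2400; ln(2.2400) = 0.80648.
z = 8346.4 × 0.80648 = 6731.2 m.

z ≈ 6730 m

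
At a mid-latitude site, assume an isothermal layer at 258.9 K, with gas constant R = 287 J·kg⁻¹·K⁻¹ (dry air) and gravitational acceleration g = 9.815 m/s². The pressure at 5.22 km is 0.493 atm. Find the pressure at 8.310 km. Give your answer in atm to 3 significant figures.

P ≈ 0.328 atm

Scale height: H = RT/g = 287 × 258.9 / 9.815 = 7570.5 m.
Between two levels, P₂ = P₁ exp(−Δz/H) with Δz = z₂ − z₁.
Δz = 8310.0 − 5220.0 = 3090.0 m; Δz/H = 3090.0/7570.5 = 0.40816.
P₂ = 0.493 × exp(−0.40816) = 0.493 × 0.66487 = 0.32778 atm.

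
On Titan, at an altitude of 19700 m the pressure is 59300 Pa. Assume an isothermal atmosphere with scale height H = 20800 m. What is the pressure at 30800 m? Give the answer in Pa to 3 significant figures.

Between two levels, P₂ = P₁ exp(−Δz/H) with Δz = z₂ − z₁.
Δz = 30800 − 19700 = 11100 m; Δz/H = 11100/20800 = 0.53365.
P₂ = 59300 × exp(−0.53365) = 59300 × 0.58646 = 34777 Pa.

P ≈ 34800 Pa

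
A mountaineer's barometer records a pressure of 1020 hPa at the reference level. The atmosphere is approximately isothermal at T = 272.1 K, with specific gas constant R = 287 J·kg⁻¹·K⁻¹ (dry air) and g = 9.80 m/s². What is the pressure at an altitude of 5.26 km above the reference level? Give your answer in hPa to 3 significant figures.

P ≈ 527 hPa

Scale height: H = RT/g = 287 × 272.1 / 9.80 = 7968.6 m.
Barometric formula: P = P₀ exp(−z/H).
z/H = 5260.0/7968.6 = 0.66009; exp(−0.66009) = 0.51680.
P = 1020 × 0.51680 = 527.14 hPa.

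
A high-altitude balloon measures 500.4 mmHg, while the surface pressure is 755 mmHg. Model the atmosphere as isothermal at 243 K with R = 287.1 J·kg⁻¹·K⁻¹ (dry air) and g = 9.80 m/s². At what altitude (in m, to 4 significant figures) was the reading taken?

z ≈ 2928 m

Scale height: H = RT/g = 287.1 × 243 / 9.80 = 7118.9 m.
Invert the barometric formula: z = H ln(P₀/P).
P₀/P = 755/500.4 = 1.5088; ln(1.5088) = 0.41131.
z = 7118.9 × 0.41131 = 2928.1 m.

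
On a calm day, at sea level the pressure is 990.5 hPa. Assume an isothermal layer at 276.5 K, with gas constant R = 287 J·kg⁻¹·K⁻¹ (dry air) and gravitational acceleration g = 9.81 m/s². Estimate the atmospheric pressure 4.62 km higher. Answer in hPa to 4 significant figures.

Scale height: H = RT/g = 287 × 276.5 / 9.81 = 8089.2 m.
Barometric formula: P = P₀ exp(−z/H).
z/H = 4620.0/8089.2 = 0.57113; exp(−0.57113) = 0.56489.
P = 990.5 × 0.56489 = 559.52 hPa.

P ≈ 559.5 hPa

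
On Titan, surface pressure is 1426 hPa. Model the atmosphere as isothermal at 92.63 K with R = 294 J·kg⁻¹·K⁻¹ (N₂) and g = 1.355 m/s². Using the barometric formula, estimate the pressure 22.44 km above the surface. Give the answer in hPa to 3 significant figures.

Scale height: H = RT/g = 294 × 92.63 / 1.355 = 20098 m.
Barometric formula: P = P₀ exp(−z/H).
z/H = 22440/20098 = 1.1165; exp(−1.1165) = 0.32742.
P = 1426 × 0.32742 = 466.90 hPa.

P ≈ 467 hPa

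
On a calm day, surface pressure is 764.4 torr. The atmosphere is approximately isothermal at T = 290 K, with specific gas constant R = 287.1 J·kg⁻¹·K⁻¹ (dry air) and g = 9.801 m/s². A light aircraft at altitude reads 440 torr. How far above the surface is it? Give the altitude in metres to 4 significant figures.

z ≈ 4692 m

Scale height: H = RT/g = 287.1 × 290 / 9.801 = 8494.9 m.
Invert the barometric formula: z = H ln(P₀/P).
P₀/P = 764.4/440 = 1.7373; ln(1.7373) = 0.55233.
z = 8494.9 × 0.55233 = 4692.0 m.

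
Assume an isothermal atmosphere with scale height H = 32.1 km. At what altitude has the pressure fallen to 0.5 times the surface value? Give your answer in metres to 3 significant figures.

Set P/P₀ = exp(−z/H) = 0.5, so z = −H ln(0.5).
−ln(0.5) = 0.69315; z = 32100 × 0.69315 = 22250 m.

z ≈ 22300 m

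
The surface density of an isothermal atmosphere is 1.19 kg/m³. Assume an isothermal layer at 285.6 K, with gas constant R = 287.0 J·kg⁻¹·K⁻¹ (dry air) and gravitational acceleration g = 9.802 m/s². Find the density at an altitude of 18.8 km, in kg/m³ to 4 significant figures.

ρ ≈ 0.1257 kg/m³

Scale height: H = RT/g = 287.0 × 285.6 / 9.802 = 8362.3 m.
In an isothermal atmosphere, density decays like pressure: ρ = ρ₀ exp(−z/H).
z/H = 18800/8362.3 = 2.2482; exp(−2.2482) = 0.10559.
ρ = 1.19 × 0.10559 = 0.12565 kg/m³.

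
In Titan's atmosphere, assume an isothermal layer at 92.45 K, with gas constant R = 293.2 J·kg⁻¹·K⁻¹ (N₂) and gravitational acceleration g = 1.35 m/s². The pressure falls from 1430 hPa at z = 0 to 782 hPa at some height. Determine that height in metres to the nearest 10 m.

z ≈ 12120 m

Scale height: H = RT/g = 293.2 × 92.45 / 1.35 = 20079 m.
Invert the barometric formula: z = H ln(P₀/P).
P₀/P = 1430/782 = 1.8286; ln(1.8286) = 0.60355.
z = 20079 × 0.60355 = 12119 m.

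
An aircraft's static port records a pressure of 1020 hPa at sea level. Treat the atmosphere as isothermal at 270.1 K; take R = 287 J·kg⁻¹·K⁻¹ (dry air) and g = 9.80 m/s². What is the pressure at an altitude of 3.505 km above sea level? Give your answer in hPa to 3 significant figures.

P ≈ 655 hPa

Scale height: H = RT/g = 287 × 270.1 / 9.80 = 7910.1 m.
Barometric formula: P = P₀ exp(−z/H).
z/H = 3505.0/7910.1 = 0.44310; exp(−0.44310) = 0.64204.
P = 1020 × 0.64204 = 654.88 hPa.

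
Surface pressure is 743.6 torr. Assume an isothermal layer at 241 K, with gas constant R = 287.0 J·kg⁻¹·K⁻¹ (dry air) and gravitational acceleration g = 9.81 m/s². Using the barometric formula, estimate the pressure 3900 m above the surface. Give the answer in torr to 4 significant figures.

P ≈ 427.7 torr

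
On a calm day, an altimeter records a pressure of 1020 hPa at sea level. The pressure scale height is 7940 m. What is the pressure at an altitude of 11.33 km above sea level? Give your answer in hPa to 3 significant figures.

Barometric formula: P = P₀ exp(−z/H).
z/H = 11330/7940.0 = 1.4270; exp(−1.4270) = 0.24003.
P = 1020 × 0.24003 = 244.83 hPa.

P ≈ 245 hPa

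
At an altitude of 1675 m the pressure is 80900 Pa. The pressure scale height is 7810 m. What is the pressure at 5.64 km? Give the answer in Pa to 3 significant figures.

P ≈ 48700 Pa

Between two levels, P₂ = P₁ exp(−Δz/H) with Δz = z₂ − z₁.
Δz = 5640.0 − 1675.0 = 3965.0 m; Δz/H = 3965.0/7810.0 = 0.50768.
P₂ = 80900 × exp(−0.50768) = 80900 × 0.60189 = 48693 Pa.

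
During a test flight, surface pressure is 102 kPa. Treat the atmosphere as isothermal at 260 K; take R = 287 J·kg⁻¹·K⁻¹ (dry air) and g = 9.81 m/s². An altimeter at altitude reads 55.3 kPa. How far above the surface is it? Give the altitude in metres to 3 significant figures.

Scale height: H = RT/g = 287 × 260 / 9.81 = 7606.5 m.
Invert the barometric formula: z = H ln(P₀/P).
P₀/P = 102/55.3 = 1.8445; ln(1.8445) = 0.61221.
z = 7606.5 × 0.61221 = 4656.8 m.

z ≈ 4660 m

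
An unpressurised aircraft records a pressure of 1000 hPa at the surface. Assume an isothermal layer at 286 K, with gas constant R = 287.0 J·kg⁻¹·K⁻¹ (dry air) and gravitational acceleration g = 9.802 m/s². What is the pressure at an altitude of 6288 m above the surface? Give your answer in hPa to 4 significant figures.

P ≈ 471.9 hPa

Scale height: H = RT/g = 287.0 × 286 / 9.802 = 8374.0 m.
Barometric formula: P = P₀ exp(−z/H).
z/H = 6288.0/8374.0 = 0.75090; exp(−0.75090) = 0.47194.
P = 1000 × 0.47194 = 471.94 hPa.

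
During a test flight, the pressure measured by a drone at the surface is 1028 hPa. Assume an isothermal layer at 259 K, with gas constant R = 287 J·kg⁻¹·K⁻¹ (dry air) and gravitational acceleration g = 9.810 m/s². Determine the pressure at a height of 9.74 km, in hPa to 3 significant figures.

Scale height: H = RT/g = 287 × 259 / 9.810 = 7577.3 m.
Barometric formula: P = P₀ exp(−z/H).
z/H = 9740.0/7577.3 = 1.2854; exp(−1.2854) = 0.27654.
P = 1028 × 0.27654 = 284.28 hPa.

P ≈ 284 hPa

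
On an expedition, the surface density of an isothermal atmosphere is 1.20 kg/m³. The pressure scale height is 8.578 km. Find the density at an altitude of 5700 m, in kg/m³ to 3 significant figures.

In an isothermal atmosphere, density decays like pressure: ρ = ρ₀ exp(−z/H).
z/H = 5700.0/8578.0 = 0.66449; exp(−0.66449) = 0.51454.
ρ = 1.20 × 0.51454 = 0.61745 kg/m³.

ρ ≈ 0.617 kg/m³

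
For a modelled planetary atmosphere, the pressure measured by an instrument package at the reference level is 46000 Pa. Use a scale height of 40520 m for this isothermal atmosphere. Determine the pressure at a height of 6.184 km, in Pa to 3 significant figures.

P ≈ 39500 Pa

Barometric formula: P = P₀ exp(−z/H).
z/H = 6184.0/40520 = 0.15262; exp(−0.15262) = 0.85846.
P = 46000 × 0.85846 = 39489 Pa.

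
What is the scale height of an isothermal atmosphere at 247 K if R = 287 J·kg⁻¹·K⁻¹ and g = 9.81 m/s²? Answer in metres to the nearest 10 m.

H ≈ 7230 m

The scale height of an isothermal atmosphere is H = RT/g.
H = 287 × 247 / 9.81 = 70889/9.81 = 7226.2 m.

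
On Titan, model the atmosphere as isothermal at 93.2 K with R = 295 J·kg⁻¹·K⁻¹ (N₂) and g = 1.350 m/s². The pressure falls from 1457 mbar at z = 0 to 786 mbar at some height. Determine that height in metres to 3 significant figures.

z ≈ 12600 m

Scale height: H = RT/g = 295 × 93.2 / 1.350 = 20366 m.
Invert the barometric formula: z = H ln(P₀/P).
P₀/P = 1457/786 = 1.8537; ln(1.8537) = 0.61718.
z = 20366 × 0.61718 = 12569 m.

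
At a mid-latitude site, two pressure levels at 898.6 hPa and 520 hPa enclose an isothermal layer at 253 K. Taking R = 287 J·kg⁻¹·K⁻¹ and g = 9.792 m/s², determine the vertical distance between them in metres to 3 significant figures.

Δz ≈ 4060 m

Hypsometric equation: Δz = (R T̄/g) ln(P₁/P₂).
R T̄/g = 287 × 253 / 9.792 = 7415.3 m.
ln(898.6/520) = ln(1.7281) = 0.54702.
Δz = 7415.3 × 0.54702 = 4056.3 m.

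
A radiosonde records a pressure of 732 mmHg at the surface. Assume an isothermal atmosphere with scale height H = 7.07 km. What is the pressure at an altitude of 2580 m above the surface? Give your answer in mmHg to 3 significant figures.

P ≈ 508 mmHg

Barometric formula: P = P₀ exp(−z/H).
z/H = 2580.0/7070.0 = 0.36492; exp(−0.36492) = 0.69425.
P = 732 × 0.69425 = 508.19 mmHg.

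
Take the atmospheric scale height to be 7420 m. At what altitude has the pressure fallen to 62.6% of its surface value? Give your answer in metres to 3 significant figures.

Set P/P₀ = exp(−z/H) = 0.626, so z = −H ln(0.626).
−ln(0.626) = 0.46840; z = 7420.0 × 0.46840 = 3475.5 m.

z ≈ 3480 m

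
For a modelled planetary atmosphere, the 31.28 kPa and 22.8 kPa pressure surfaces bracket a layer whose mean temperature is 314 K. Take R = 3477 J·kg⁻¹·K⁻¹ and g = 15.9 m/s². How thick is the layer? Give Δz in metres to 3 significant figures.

Δz ≈ 21700 m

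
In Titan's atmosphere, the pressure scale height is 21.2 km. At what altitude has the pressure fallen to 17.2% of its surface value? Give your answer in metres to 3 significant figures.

z ≈ 37300 m

Set P/P₀ = exp(−z/H) = 0.172, so z = −H ln(0.172).
−ln(0.172) = 1.7603; z = 21200 × 1.7603 = 37318 m.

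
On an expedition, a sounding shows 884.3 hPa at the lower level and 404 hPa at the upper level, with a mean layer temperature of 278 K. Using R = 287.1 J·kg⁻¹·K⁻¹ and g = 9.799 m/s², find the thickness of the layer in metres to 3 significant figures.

Hypsometric equation: Δz = (R T̄/g) ln(P₁/P₂).
R T̄/g = 287.1 × 278 / 9.799 = 8145.1 m.
ln(884.3/404) = ln(2.1889) = 0.78340.
Δz = 8145.1 × 0.78340 = 6380.9 m.

Δz ≈ 6380 m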